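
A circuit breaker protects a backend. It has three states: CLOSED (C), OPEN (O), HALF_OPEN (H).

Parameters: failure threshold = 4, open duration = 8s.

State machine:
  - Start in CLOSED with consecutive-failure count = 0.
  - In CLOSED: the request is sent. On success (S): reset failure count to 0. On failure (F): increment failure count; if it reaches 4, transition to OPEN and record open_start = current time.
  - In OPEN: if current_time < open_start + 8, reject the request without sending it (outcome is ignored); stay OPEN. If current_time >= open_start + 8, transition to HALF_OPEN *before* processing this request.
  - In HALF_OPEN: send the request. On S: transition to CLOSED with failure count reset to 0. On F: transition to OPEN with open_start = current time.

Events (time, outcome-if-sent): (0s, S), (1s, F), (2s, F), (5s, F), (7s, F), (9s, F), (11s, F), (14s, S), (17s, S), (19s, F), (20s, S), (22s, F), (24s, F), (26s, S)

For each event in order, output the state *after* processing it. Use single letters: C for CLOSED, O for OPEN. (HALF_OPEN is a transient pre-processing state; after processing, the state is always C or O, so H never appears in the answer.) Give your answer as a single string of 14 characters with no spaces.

State after each event:
  event#1 t=0s outcome=S: state=CLOSED
  event#2 t=1s outcome=F: state=CLOSED
  event#3 t=2s outcome=F: state=CLOSED
  event#4 t=5s outcome=F: state=CLOSED
  event#5 t=7s outcome=F: state=OPEN
  event#6 t=9s outcome=F: state=OPEN
  event#7 t=11s outcome=F: state=OPEN
  event#8 t=14s outcome=S: state=OPEN
  event#9 t=17s outcome=S: state=CLOSED
  event#10 t=19s outcome=F: state=CLOSED
  event#11 t=20s outcome=S: state=CLOSED
  event#12 t=22s outcome=F: state=CLOSED
  event#13 t=24s outcome=F: state=CLOSED
  event#14 t=26s outcome=S: state=CLOSED

Answer: CCCCOOOOCCCCCC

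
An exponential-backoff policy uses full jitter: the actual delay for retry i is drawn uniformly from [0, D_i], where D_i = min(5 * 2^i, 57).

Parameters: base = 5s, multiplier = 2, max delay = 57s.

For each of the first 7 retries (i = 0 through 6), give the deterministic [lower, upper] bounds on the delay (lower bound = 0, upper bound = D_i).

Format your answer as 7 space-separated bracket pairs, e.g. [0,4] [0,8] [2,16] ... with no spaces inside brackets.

Answer: [0,5] [0,10] [0,20] [0,40] [0,57] [0,57] [0,57]

Derivation:
Computing bounds per retry:
  i=0: D_i=min(5*2^0,57)=5, bounds=[0,5]
  i=1: D_i=min(5*2^1,57)=10, bounds=[0,10]
  i=2: D_i=min(5*2^2,57)=20, bounds=[0,20]
  i=3: D_i=min(5*2^3,57)=40, bounds=[0,40]
  i=4: D_i=min(5*2^4,57)=57, bounds=[0,57]
  i=5: D_i=min(5*2^5,57)=57, bounds=[0,57]
  i=6: D_i=min(5*2^6,57)=57, bounds=[0,57]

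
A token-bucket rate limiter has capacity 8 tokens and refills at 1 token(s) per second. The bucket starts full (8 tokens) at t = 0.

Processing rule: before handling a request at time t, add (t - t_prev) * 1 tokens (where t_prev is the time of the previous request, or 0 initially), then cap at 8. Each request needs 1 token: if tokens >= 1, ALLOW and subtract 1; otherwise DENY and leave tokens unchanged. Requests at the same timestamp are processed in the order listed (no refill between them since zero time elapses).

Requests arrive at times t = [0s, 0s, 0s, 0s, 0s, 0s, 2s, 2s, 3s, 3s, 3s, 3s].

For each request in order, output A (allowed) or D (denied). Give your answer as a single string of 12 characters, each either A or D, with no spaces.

Simulating step by step:
  req#1 t=0s: ALLOW
  req#2 t=0s: ALLOW
  req#3 t=0s: ALLOW
  req#4 t=0s: ALLOW
  req#5 t=0s: ALLOW
  req#6 t=0s: ALLOW
  req#7 t=2s: ALLOW
  req#8 t=2s: ALLOW
  req#9 t=3s: ALLOW
  req#10 t=3s: ALLOW
  req#11 t=3s: ALLOW
  req#12 t=3s: DENY

Answer: AAAAAAAAAAAD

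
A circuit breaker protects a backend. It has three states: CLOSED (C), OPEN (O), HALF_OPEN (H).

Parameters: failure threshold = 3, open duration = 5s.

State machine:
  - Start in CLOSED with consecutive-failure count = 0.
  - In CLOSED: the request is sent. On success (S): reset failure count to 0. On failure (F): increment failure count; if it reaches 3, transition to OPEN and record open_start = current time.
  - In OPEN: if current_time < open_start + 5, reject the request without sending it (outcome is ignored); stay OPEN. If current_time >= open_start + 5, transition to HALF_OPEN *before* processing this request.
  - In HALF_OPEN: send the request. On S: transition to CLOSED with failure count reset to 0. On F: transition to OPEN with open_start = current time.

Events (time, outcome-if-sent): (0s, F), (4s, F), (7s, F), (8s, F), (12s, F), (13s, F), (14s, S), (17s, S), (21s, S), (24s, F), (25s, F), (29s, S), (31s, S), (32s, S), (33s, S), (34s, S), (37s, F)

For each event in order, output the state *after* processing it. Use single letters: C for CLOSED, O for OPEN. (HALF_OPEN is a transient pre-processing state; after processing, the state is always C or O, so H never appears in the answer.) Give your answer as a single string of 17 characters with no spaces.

State after each event:
  event#1 t=0s outcome=F: state=CLOSED
  event#2 t=4s outcome=F: state=CLOSED
  event#3 t=7s outcome=F: state=OPEN
  event#4 t=8s outcome=F: state=OPEN
  event#5 t=12s outcome=F: state=OPEN
  event#6 t=13s outcome=F: state=OPEN
  event#7 t=14s outcome=S: state=OPEN
  event#8 t=17s outcome=S: state=CLOSED
  event#9 t=21s outcome=S: state=CLOSED
  event#10 t=24s outcome=F: state=CLOSED
  event#11 t=25s outcome=F: state=CLOSED
  event#12 t=29s outcome=S: state=CLOSED
  event#13 t=31s outcome=S: state=CLOSED
  event#14 t=32s outcome=S: state=CLOSED
  event#15 t=33s outcome=S: state=CLOSED
  event#16 t=34s outcome=S: state=CLOSED
  event#17 t=37s outcome=F: state=CLOSED

Answer: CCOOOOOCCCCCCCCCC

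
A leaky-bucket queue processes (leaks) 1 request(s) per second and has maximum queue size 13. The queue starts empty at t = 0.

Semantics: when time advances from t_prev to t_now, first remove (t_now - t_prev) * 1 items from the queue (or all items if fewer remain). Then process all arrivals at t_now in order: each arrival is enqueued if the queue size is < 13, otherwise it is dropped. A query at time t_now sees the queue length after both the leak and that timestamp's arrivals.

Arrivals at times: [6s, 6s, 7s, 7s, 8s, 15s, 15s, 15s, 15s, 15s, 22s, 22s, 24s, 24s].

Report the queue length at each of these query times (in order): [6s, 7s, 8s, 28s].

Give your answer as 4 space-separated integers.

Queue lengths at query times:
  query t=6s: backlog = 2
  query t=7s: backlog = 3
  query t=8s: backlog = 3
  query t=28s: backlog = 0

Answer: 2 3 3 0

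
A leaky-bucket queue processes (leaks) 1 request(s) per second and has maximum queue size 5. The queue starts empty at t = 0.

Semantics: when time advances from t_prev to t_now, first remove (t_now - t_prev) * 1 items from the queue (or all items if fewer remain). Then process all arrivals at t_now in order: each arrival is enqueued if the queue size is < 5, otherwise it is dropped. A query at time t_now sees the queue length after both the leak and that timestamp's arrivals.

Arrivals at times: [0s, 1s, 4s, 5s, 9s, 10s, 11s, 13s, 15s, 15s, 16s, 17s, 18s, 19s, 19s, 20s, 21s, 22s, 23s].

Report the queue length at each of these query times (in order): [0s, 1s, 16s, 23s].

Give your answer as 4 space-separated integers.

Queue lengths at query times:
  query t=0s: backlog = 1
  query t=1s: backlog = 1
  query t=16s: backlog = 2
  query t=23s: backlog = 3

Answer: 1 1 2 3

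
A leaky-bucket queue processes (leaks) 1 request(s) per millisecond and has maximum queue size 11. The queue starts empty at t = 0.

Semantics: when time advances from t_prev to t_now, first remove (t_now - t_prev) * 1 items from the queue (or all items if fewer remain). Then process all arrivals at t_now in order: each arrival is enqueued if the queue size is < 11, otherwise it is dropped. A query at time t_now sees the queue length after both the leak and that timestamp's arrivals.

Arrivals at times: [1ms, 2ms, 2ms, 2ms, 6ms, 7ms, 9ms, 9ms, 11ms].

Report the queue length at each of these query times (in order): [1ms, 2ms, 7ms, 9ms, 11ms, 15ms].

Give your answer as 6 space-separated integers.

Queue lengths at query times:
  query t=1ms: backlog = 1
  query t=2ms: backlog = 3
  query t=7ms: backlog = 1
  query t=9ms: backlog = 2
  query t=11ms: backlog = 1
  query t=15ms: backlog = 0

Answer: 1 3 1 2 1 0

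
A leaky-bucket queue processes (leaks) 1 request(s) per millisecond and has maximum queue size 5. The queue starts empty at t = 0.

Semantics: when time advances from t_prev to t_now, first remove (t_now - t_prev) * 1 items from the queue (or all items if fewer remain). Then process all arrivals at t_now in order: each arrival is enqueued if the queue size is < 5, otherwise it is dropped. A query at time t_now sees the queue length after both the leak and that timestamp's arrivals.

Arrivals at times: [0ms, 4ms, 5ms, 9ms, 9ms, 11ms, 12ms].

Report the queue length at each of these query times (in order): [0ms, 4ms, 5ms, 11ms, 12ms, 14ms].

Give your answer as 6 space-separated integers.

Answer: 1 1 1 1 1 0

Derivation:
Queue lengths at query times:
  query t=0ms: backlog = 1
  query t=4ms: backlog = 1
  query t=5ms: backlog = 1
  query t=11ms: backlog = 1
  query t=12ms: backlog = 1
  query t=14ms: backlog = 0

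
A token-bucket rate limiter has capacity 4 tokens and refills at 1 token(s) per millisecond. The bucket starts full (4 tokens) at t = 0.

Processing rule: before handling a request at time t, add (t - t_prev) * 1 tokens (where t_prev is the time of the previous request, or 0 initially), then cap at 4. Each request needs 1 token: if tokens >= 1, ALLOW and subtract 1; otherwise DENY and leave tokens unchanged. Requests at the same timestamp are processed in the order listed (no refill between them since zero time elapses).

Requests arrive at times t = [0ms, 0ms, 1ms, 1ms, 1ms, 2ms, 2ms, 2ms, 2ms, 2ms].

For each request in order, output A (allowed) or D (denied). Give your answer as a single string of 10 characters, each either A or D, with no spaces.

Simulating step by step:
  req#1 t=0ms: ALLOW
  req#2 t=0ms: ALLOW
  req#3 t=1ms: ALLOW
  req#4 t=1ms: ALLOW
  req#5 t=1ms: ALLOW
  req#6 t=2ms: ALLOW
  req#7 t=2ms: DENY
  req#8 t=2ms: DENY
  req#9 t=2ms: DENY
  req#10 t=2ms: DENY

Answer: AAAAAADDDD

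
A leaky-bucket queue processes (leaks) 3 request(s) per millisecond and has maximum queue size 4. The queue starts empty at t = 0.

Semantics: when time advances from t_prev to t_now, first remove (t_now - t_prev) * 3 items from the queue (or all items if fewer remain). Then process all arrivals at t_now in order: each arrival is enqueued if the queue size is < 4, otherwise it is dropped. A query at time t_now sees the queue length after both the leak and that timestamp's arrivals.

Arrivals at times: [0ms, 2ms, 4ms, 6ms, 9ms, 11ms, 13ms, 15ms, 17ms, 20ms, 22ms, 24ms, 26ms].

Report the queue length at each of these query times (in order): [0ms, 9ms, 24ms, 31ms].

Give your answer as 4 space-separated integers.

Answer: 1 1 1 0

Derivation:
Queue lengths at query times:
  query t=0ms: backlog = 1
  query t=9ms: backlog = 1
  query t=24ms: backlog = 1
  query t=31ms: backlog = 0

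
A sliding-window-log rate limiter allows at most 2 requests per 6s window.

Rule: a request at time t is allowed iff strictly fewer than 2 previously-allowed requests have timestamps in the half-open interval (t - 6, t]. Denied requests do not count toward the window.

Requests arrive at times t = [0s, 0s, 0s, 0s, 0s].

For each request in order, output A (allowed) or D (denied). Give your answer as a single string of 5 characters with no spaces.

Tracking allowed requests in the window:
  req#1 t=0s: ALLOW
  req#2 t=0s: ALLOW
  req#3 t=0s: DENY
  req#4 t=0s: DENY
  req#5 t=0s: DENY

Answer: AADDD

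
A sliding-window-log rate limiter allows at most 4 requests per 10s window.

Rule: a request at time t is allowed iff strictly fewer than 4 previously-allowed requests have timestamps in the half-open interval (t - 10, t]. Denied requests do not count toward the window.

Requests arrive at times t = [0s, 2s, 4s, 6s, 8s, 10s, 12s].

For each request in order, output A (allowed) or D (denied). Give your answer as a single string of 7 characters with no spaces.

Answer: AAAADAA

Derivation:
Tracking allowed requests in the window:
  req#1 t=0s: ALLOW
  req#2 t=2s: ALLOW
  req#3 t=4s: ALLOW
  req#4 t=6s: ALLOW
  req#5 t=8s: DENY
  req#6 t=10s: ALLOW
  req#7 t=12s: ALLOW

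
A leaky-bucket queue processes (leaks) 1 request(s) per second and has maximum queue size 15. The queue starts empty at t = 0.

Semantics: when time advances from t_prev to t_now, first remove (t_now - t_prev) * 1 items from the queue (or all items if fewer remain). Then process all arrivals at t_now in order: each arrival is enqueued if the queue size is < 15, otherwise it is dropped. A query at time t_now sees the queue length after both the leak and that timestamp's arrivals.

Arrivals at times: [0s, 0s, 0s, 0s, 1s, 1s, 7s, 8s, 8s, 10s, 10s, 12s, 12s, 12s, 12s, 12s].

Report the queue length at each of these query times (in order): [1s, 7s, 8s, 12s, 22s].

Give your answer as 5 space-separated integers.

Answer: 5 1 2 5 0

Derivation:
Queue lengths at query times:
  query t=1s: backlog = 5
  query t=7s: backlog = 1
  query t=8s: backlog = 2
  query t=12s: backlog = 5
  query t=22s: backlog = 0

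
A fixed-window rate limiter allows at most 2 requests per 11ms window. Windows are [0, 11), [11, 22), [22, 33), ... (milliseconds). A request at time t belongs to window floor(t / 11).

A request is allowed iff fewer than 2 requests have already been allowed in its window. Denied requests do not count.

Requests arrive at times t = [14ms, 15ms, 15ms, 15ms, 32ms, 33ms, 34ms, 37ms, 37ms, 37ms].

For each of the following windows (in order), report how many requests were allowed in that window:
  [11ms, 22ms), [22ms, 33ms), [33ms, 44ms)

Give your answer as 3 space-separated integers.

Answer: 2 1 2

Derivation:
Processing requests:
  req#1 t=14ms (window 1): ALLOW
  req#2 t=15ms (window 1): ALLOW
  req#3 t=15ms (window 1): DENY
  req#4 t=15ms (window 1): DENY
  req#5 t=32ms (window 2): ALLOW
  req#6 t=33ms (window 3): ALLOW
  req#7 t=34ms (window 3): ALLOW
  req#8 t=37ms (window 3): DENY
  req#9 t=37ms (window 3): DENY
  req#10 t=37ms (window 3): DENY

Allowed counts by window: 2 1 2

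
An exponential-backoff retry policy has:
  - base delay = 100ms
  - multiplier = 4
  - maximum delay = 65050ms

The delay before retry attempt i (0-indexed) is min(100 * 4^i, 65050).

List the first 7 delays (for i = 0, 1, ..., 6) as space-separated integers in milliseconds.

Answer: 100 400 1600 6400 25600 65050 65050

Derivation:
Computing each delay:
  i=0: min(100*4^0, 65050) = 100
  i=1: min(100*4^1, 65050) = 400
  i=2: min(100*4^2, 65050) = 1600
  i=3: min(100*4^3, 65050) = 6400
  i=4: min(100*4^4, 65050) = 25600
  i=5: min(100*4^5, 65050) = 65050
  i=6: min(100*4^6, 65050) = 65050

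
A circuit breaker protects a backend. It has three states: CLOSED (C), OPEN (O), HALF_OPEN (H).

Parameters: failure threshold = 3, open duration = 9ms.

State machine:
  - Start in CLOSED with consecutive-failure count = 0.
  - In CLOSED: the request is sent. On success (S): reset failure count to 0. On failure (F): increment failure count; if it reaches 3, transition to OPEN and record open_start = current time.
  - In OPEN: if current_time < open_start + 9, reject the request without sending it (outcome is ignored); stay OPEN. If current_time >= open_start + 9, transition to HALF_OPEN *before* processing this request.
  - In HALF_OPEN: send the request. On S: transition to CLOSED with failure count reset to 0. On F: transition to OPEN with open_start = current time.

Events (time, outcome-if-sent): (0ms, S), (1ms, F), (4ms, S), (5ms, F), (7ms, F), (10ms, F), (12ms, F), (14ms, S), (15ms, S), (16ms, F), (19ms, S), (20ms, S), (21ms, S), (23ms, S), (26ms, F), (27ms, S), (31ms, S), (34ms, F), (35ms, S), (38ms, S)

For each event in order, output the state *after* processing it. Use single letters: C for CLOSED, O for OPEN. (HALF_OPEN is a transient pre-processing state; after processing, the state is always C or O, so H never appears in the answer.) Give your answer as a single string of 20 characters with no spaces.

Answer: CCCCCOOOOOCCCCCCCCCC

Derivation:
State after each event:
  event#1 t=0ms outcome=S: state=CLOSED
  event#2 t=1ms outcome=F: state=CLOSED
  event#3 t=4ms outcome=S: state=CLOSED
  event#4 t=5ms outcome=F: state=CLOSED
  event#5 t=7ms outcome=F: state=CLOSED
  event#6 t=10ms outcome=F: state=OPEN
  event#7 t=12ms outcome=F: state=OPEN
  event#8 t=14ms outcome=S: state=OPEN
  event#9 t=15ms outcome=S: state=OPEN
  event#10 t=16ms outcome=F: state=OPEN
  event#11 t=19ms outcome=S: state=CLOSED
  event#12 t=20ms outcome=S: state=CLOSED
  event#13 t=21ms outcome=S: state=CLOSED
  event#14 t=23ms outcome=S: state=CLOSED
  event#15 t=26ms outcome=F: state=CLOSED
  event#16 t=27ms outcome=S: state=CLOSED
  event#17 t=31ms outcome=S: state=CLOSED
  event#18 t=34ms outcome=F: state=CLOSED
  event#19 t=35ms outcome=S: state=CLOSED
  event#20 t=38ms outcome=S: state=CLOSED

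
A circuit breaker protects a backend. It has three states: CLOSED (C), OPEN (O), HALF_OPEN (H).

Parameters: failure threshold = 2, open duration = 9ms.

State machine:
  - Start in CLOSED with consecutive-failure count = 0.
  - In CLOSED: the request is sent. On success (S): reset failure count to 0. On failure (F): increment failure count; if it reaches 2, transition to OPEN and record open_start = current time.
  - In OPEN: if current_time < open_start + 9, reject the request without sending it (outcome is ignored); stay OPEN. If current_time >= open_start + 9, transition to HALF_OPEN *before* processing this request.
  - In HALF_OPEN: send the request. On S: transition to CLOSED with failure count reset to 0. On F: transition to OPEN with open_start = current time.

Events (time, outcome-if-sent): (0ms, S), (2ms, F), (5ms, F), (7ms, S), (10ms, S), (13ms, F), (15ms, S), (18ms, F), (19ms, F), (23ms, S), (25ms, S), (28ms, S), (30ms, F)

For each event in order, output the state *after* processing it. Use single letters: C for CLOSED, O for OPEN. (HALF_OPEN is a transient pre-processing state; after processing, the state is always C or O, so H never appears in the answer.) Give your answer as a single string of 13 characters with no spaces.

Answer: CCOOOOCCOOOCC

Derivation:
State after each event:
  event#1 t=0ms outcome=S: state=CLOSED
  event#2 t=2ms outcome=F: state=CLOSED
  event#3 t=5ms outcome=F: state=OPEN
  event#4 t=7ms outcome=S: state=OPEN
  event#5 t=10ms outcome=S: state=OPEN
  event#6 t=13ms outcome=F: state=OPEN
  event#7 t=15ms outcome=S: state=CLOSED
  event#8 t=18ms outcome=F: state=CLOSED
  event#9 t=19ms outcome=F: state=OPEN
  event#10 t=23ms outcome=S: state=OPEN
  event#11 t=25ms outcome=S: state=OPEN
  event#12 t=28ms outcome=S: state=CLOSED
  event#13 t=30ms outcome=F: state=CLOSED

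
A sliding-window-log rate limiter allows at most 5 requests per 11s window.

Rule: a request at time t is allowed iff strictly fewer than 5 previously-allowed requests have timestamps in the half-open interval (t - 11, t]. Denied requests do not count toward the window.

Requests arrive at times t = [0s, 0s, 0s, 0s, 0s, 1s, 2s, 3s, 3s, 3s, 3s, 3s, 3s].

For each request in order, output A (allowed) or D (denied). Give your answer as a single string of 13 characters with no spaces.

Answer: AAAAADDDDDDDD

Derivation:
Tracking allowed requests in the window:
  req#1 t=0s: ALLOW
  req#2 t=0s: ALLOW
  req#3 t=0s: ALLOW
  req#4 t=0s: ALLOW
  req#5 t=0s: ALLOW
  req#6 t=1s: DENY
  req#7 t=2s: DENY
  req#8 t=3s: DENY
  req#9 t=3s: DENY
  req#10 t=3s: DENY
  req#11 t=3s: DENY
  req#12 t=3s: DENY
  req#13 t=3s: DENY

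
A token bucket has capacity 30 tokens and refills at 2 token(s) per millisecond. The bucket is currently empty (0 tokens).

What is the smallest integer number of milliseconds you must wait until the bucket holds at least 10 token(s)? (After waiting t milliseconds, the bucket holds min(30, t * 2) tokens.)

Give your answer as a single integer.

Answer: 5

Derivation:
Need t * 2 >= 10, so t >= 10/2.
Smallest integer t = ceil(10/2) = 5.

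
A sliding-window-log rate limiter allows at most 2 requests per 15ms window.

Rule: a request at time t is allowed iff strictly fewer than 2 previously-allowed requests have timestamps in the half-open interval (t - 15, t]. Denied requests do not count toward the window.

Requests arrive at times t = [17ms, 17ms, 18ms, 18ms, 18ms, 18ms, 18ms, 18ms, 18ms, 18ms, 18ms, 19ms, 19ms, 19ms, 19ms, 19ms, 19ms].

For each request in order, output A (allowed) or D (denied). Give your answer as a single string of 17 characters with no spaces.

Answer: AADDDDDDDDDDDDDDD

Derivation:
Tracking allowed requests in the window:
  req#1 t=17ms: ALLOW
  req#2 t=17ms: ALLOW
  req#3 t=18ms: DENY
  req#4 t=18ms: DENY
  req#5 t=18ms: DENY
  req#6 t=18ms: DENY
  req#7 t=18ms: DENY
  req#8 t=18ms: DENY
  req#9 t=18ms: DENY
  req#10 t=18ms: DENY
  req#11 t=18ms: DENY
  req#12 t=19ms: DENY
  req#13 t=19ms: DENY
  req#14 t=19ms: DENY
  req#15 t=19ms: DENY
  req#16 t=19ms: DENY
  req#17 t=19ms: DENY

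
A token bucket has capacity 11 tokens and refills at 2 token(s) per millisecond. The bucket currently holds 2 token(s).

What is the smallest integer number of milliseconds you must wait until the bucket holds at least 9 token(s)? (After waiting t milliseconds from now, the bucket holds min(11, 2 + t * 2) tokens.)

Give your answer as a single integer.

Answer: 4

Derivation:
Need 2 + t * 2 >= 9, so t >= 7/2.
Smallest integer t = ceil(7/2) = 4.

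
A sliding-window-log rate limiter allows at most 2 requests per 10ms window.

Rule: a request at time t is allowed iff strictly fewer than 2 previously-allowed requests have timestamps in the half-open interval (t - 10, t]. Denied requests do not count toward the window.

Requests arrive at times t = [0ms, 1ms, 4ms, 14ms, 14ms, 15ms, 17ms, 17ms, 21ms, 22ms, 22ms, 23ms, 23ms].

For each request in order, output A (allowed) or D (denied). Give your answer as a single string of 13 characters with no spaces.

Answer: AADAADDDDDDDD

Derivation:
Tracking allowed requests in the window:
  req#1 t=0ms: ALLOW
  req#2 t=1ms: ALLOW
  req#3 t=4ms: DENY
  req#4 t=14ms: ALLOW
  req#5 t=14ms: ALLOW
  req#6 t=15ms: DENY
  req#7 t=17ms: DENY
  req#8 t=17ms: DENY
  req#9 t=21ms: DENY
  req#10 t=22ms: DENY
  req#11 t=22ms: DENY
  req#12 t=23ms: DENY
  req#13 t=23ms: DENY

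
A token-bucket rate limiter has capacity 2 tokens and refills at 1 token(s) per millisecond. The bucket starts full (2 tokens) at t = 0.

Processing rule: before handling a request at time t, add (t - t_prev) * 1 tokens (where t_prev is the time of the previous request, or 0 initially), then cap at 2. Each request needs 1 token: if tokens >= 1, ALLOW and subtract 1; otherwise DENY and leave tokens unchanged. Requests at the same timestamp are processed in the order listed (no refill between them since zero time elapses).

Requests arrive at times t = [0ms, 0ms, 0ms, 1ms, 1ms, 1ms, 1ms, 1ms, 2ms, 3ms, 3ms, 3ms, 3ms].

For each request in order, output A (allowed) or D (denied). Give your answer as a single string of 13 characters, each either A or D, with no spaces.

Answer: AADADDDDAADDD

Derivation:
Simulating step by step:
  req#1 t=0ms: ALLOW
  req#2 t=0ms: ALLOW
  req#3 t=0ms: DENY
  req#4 t=1ms: ALLOW
  req#5 t=1ms: DENY
  req#6 t=1ms: DENY
  req#7 t=1ms: DENY
  req#8 t=1ms: DENY
  req#9 t=2ms: ALLOW
  req#10 t=3ms: ALLOW
  req#11 t=3ms: DENY
  req#12 t=3ms: DENY
  req#13 t=3ms: DENY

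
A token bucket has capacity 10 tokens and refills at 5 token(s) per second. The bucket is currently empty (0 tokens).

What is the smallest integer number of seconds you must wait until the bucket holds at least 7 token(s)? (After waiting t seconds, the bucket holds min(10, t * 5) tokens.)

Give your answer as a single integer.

Need t * 5 >= 7, so t >= 7/5.
Smallest integer t = ceil(7/5) = 2.

Answer: 2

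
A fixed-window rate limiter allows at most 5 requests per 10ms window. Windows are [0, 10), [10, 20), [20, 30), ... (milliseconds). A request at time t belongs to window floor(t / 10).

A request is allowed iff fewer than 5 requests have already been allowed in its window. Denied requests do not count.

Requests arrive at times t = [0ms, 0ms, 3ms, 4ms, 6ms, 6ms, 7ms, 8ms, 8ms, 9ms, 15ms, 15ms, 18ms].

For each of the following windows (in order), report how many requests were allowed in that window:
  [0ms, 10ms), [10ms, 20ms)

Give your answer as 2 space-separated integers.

Answer: 5 3

Derivation:
Processing requests:
  req#1 t=0ms (window 0): ALLOW
  req#2 t=0ms (window 0): ALLOW
  req#3 t=3ms (window 0): ALLOW
  req#4 t=4ms (window 0): ALLOW
  req#5 t=6ms (window 0): ALLOW
  req#6 t=6ms (window 0): DENY
  req#7 t=7ms (window 0): DENY
  req#8 t=8ms (window 0): DENY
  req#9 t=8ms (window 0): DENY
  req#10 t=9ms (window 0): DENY
  req#11 t=15ms (window 1): ALLOW
  req#12 t=15ms (window 1): ALLOW
  req#13 t=18ms (window 1): ALLOW

Allowed counts by window: 5 3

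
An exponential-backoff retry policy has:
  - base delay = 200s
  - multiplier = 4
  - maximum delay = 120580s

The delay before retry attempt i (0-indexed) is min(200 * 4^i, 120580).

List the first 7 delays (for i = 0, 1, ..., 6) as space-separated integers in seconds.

Computing each delay:
  i=0: min(200*4^0, 120580) = 200
  i=1: min(200*4^1, 120580) = 800
  i=2: min(200*4^2, 120580) = 3200
  i=3: min(200*4^3, 120580) = 12800
  i=4: min(200*4^4, 120580) = 51200
  i=5: min(200*4^5, 120580) = 120580
  i=6: min(200*4^6, 120580) = 120580

Answer: 200 800 3200 12800 51200 120580 120580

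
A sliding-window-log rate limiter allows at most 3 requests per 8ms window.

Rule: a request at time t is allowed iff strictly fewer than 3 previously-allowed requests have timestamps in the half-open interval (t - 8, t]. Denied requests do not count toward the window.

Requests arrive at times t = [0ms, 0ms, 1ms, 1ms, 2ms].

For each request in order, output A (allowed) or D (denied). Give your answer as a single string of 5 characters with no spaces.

Answer: AAADD

Derivation:
Tracking allowed requests in the window:
  req#1 t=0ms: ALLOW
  req#2 t=0ms: ALLOW
  req#3 t=1ms: ALLOW
  req#4 t=1ms: DENY
  req#5 t=2ms: DENY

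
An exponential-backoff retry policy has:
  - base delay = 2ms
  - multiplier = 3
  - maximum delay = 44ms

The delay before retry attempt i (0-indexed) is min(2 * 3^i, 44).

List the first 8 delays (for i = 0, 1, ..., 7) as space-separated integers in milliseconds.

Answer: 2 6 18 44 44 44 44 44

Derivation:
Computing each delay:
  i=0: min(2*3^0, 44) = 2
  i=1: min(2*3^1, 44) = 6
  i=2: min(2*3^2, 44) = 18
  i=3: min(2*3^3, 44) = 44
  i=4: min(2*3^4, 44) = 44
  i=5: min(2*3^5, 44) = 44
  i=6: min(2*3^6, 44) = 44
  i=7: min(2*3^7, 44) = 44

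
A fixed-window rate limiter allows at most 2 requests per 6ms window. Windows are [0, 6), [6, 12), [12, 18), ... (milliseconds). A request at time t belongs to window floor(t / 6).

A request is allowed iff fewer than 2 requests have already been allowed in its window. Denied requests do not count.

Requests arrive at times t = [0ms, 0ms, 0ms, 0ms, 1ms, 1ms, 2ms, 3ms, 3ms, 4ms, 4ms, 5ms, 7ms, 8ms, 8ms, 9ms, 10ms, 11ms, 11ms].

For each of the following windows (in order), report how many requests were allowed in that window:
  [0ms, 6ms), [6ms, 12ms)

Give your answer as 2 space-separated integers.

Answer: 2 2

Derivation:
Processing requests:
  req#1 t=0ms (window 0): ALLOW
  req#2 t=0ms (window 0): ALLOW
  req#3 t=0ms (window 0): DENY
  req#4 t=0ms (window 0): DENY
  req#5 t=1ms (window 0): DENY
  req#6 t=1ms (window 0): DENY
  req#7 t=2ms (window 0): DENY
  req#8 t=3ms (window 0): DENY
  req#9 t=3ms (window 0): DENY
  req#10 t=4ms (window 0): DENY
  req#11 t=4ms (window 0): DENY
  req#12 t=5ms (window 0): DENY
  req#13 t=7ms (window 1): ALLOW
  req#14 t=8ms (window 1): ALLOW
  req#15 t=8ms (window 1): DENY
  req#16 t=9ms (window 1): DENY
  req#17 t=10ms (window 1): DENY
  req#18 t=11ms (window 1): DENY
  req#19 t=11ms (window 1): DENY

Allowed counts by window: 2 2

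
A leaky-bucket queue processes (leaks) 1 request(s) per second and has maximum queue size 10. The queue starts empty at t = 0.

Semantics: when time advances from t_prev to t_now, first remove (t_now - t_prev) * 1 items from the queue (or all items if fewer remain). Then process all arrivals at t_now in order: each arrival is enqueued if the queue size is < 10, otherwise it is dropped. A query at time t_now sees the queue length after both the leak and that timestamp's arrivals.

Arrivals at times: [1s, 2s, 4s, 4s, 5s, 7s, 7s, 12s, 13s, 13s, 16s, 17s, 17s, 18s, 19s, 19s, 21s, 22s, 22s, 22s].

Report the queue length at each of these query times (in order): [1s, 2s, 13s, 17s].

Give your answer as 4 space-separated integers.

Queue lengths at query times:
  query t=1s: backlog = 1
  query t=2s: backlog = 1
  query t=13s: backlog = 2
  query t=17s: backlog = 2

Answer: 1 1 2 2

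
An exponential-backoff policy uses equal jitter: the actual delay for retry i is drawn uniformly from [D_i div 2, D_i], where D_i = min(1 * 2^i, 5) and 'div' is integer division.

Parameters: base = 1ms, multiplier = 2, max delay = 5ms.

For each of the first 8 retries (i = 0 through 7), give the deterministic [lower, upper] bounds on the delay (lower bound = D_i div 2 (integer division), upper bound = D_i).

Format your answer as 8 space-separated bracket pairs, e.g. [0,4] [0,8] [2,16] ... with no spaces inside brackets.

Answer: [0,1] [1,2] [2,4] [2,5] [2,5] [2,5] [2,5] [2,5]

Derivation:
Computing bounds per retry:
  i=0: D_i=min(1*2^0,5)=1, bounds=[0,1]
  i=1: D_i=min(1*2^1,5)=2, bounds=[1,2]
  i=2: D_i=min(1*2^2,5)=4, bounds=[2,4]
  i=3: D_i=min(1*2^3,5)=5, bounds=[2,5]
  i=4: D_i=min(1*2^4,5)=5, bounds=[2,5]
  i=5: D_i=min(1*2^5,5)=5, bounds=[2,5]
  i=6: D_i=min(1*2^6,5)=5, bounds=[2,5]
  i=7: D_i=min(1*2^7,5)=5, bounds=[2,5]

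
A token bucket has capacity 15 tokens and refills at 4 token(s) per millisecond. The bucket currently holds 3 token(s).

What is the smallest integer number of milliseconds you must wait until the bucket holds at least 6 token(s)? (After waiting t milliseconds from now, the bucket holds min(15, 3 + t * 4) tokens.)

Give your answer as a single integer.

Need 3 + t * 4 >= 6, so t >= 3/4.
Smallest integer t = ceil(3/4) = 1.

Answer: 1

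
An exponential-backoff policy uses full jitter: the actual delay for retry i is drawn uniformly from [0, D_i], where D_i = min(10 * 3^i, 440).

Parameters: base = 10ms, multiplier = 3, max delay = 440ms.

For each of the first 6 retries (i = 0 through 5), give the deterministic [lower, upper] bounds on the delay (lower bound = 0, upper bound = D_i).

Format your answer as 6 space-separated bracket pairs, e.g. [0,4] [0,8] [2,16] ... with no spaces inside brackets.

Computing bounds per retry:
  i=0: D_i=min(10*3^0,440)=10, bounds=[0,10]
  i=1: D_i=min(10*3^1,440)=30, bounds=[0,30]
  i=2: D_i=min(10*3^2,440)=90, bounds=[0,90]
  i=3: D_i=min(10*3^3,440)=270, bounds=[0,270]
  i=4: D_i=min(10*3^4,440)=440, bounds=[0,440]
  i=5: D_i=min(10*3^5,440)=440, bounds=[0,440]

Answer: [0,10] [0,30] [0,90] [0,270] [0,440] [0,440]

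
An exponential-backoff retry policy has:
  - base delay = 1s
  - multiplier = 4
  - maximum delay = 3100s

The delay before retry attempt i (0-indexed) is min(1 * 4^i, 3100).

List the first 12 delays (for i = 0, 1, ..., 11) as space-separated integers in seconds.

Answer: 1 4 16 64 256 1024 3100 3100 3100 3100 3100 3100

Derivation:
Computing each delay:
  i=0: min(1*4^0, 3100) = 1
  i=1: min(1*4^1, 3100) = 4
  i=2: min(1*4^2, 3100) = 16
  i=3: min(1*4^3, 3100) = 64
  i=4: min(1*4^4, 3100) = 256
  i=5: min(1*4^5, 3100) = 1024
  i=6: min(1*4^6, 3100) = 3100
  i=7: min(1*4^7, 3100) = 3100
  i=8: min(1*4^8, 3100) = 3100
  i=9: min(1*4^9, 3100) = 3100
  i=10: min(1*4^10, 3100) = 3100
  i=11: min(1*4^11, 3100) = 3100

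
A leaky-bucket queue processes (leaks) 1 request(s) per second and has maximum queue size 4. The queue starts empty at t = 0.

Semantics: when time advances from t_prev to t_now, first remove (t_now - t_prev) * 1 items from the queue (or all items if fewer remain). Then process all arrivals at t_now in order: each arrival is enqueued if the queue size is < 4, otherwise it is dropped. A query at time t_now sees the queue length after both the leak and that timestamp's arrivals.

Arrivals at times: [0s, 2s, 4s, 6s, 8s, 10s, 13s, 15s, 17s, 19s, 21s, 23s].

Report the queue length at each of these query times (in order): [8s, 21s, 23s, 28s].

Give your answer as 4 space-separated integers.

Queue lengths at query times:
  query t=8s: backlog = 1
  query t=21s: backlog = 1
  query t=23s: backlog = 1
  query t=28s: backlog = 0

Answer: 1 1 1 0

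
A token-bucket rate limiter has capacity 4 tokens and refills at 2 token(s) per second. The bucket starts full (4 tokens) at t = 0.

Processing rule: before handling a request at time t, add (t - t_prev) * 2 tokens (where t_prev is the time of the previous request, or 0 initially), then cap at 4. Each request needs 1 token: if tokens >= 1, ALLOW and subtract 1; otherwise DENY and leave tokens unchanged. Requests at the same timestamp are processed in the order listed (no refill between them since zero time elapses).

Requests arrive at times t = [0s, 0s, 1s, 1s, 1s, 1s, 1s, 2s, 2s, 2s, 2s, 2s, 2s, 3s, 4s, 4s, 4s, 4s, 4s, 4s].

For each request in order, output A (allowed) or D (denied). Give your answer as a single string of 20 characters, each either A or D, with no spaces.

Answer: AAAAAADAADDDDAAAADDD

Derivation:
Simulating step by step:
  req#1 t=0s: ALLOW
  req#2 t=0s: ALLOW
  req#3 t=1s: ALLOW
  req#4 t=1s: ALLOW
  req#5 t=1s: ALLOW
  req#6 t=1s: ALLOW
  req#7 t=1s: DENY
  req#8 t=2s: ALLOW
  req#9 t=2s: ALLOW
  req#10 t=2s: DENY
  req#11 t=2s: DENY
  req#12 t=2s: DENY
  req#13 t=2s: DENY
  req#14 t=3s: ALLOW
  req#15 t=4s: ALLOW
  req#16 t=4s: ALLOW
  req#17 t=4s: ALLOW
  req#18 t=4s: DENY
  req#19 t=4s: DENY
  req#20 t=4s: DENY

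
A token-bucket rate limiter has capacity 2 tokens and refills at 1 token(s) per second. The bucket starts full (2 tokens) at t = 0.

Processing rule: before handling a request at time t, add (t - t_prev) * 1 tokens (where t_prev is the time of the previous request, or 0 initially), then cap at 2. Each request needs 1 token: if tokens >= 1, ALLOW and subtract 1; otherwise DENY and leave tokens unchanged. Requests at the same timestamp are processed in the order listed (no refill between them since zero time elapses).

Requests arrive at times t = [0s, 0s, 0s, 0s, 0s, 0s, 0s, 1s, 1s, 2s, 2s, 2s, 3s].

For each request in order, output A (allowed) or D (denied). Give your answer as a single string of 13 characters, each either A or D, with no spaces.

Simulating step by step:
  req#1 t=0s: ALLOW
  req#2 t=0s: ALLOW
  req#3 t=0s: DENY
  req#4 t=0s: DENY
  req#5 t=0s: DENY
  req#6 t=0s: DENY
  req#7 t=0s: DENY
  req#8 t=1s: ALLOW
  req#9 t=1s: DENY
  req#10 t=2s: ALLOW
  req#11 t=2s: DENY
  req#12 t=2s: DENY
  req#13 t=3s: ALLOW

Answer: AADDDDDADADDA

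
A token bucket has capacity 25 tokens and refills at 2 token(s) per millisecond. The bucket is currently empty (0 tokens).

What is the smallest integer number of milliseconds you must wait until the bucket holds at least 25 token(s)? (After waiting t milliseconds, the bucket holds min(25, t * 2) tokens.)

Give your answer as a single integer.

Answer: 13

Derivation:
Need t * 2 >= 25, so t >= 25/2.
Smallest integer t = ceil(25/2) = 13.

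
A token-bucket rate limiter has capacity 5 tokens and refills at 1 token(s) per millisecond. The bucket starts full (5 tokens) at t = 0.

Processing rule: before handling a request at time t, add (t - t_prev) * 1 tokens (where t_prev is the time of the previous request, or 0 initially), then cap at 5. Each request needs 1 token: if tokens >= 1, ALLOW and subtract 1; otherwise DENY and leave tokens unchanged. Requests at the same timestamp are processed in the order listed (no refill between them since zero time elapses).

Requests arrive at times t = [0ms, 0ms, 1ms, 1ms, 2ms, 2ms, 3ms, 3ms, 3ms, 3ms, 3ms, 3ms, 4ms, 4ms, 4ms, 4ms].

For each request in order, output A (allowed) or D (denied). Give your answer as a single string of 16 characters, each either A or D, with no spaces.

Simulating step by step:
  req#1 t=0ms: ALLOW
  req#2 t=0ms: ALLOW
  req#3 t=1ms: ALLOW
  req#4 t=1ms: ALLOW
  req#5 t=2ms: ALLOW
  req#6 t=2ms: ALLOW
  req#7 t=3ms: ALLOW
  req#8 t=3ms: ALLOW
  req#9 t=3ms: DENY
  req#10 t=3ms: DENY
  req#11 t=3ms: DENY
  req#12 t=3ms: DENY
  req#13 t=4ms: ALLOW
  req#14 t=4ms: DENY
  req#15 t=4ms: DENY
  req#16 t=4ms: DENY

Answer: AAAAAAAADDDDADDD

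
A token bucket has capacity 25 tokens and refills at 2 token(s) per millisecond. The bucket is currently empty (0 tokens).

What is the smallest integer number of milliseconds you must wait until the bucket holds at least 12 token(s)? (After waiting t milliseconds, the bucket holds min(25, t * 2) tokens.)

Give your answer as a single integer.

Need t * 2 >= 12, so t >= 12/2.
Smallest integer t = ceil(12/2) = 6.

Answer: 6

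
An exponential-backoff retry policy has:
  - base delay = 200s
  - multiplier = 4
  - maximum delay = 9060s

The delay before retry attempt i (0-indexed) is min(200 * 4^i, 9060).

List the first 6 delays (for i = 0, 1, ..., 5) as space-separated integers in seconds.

Answer: 200 800 3200 9060 9060 9060

Derivation:
Computing each delay:
  i=0: min(200*4^0, 9060) = 200
  i=1: min(200*4^1, 9060) = 800
  i=2: min(200*4^2, 9060) = 3200
  i=3: min(200*4^3, 9060) = 9060
  i=4: min(200*4^4, 9060) = 9060
  i=5: min(200*4^5, 9060) = 9060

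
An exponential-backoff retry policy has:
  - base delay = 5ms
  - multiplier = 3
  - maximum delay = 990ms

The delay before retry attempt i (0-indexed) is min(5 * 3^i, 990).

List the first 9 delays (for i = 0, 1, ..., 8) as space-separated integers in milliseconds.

Answer: 5 15 45 135 405 990 990 990 990

Derivation:
Computing each delay:
  i=0: min(5*3^0, 990) = 5
  i=1: min(5*3^1, 990) = 15
  i=2: min(5*3^2, 990) = 45
  i=3: min(5*3^3, 990) = 135
  i=4: min(5*3^4, 990) = 405
  i=5: min(5*3^5, 990) = 990
  i=6: min(5*3^6, 990) = 990
  i=7: min(5*3^7, 990) = 990
  i=8: min(5*3^8, 990) = 990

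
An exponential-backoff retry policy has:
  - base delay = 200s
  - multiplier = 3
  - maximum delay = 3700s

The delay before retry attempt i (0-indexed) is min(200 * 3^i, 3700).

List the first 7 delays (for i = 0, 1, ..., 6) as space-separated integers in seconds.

Computing each delay:
  i=0: min(200*3^0, 3700) = 200
  i=1: min(200*3^1, 3700) = 600
  i=2: min(200*3^2, 3700) = 1800
  i=3: min(200*3^3, 3700) = 3700
  i=4: min(200*3^4, 3700) = 3700
  i=5: min(200*3^5, 3700) = 3700
  i=6: min(200*3^6, 3700) = 3700

Answer: 200 600 1800 3700 3700 3700 3700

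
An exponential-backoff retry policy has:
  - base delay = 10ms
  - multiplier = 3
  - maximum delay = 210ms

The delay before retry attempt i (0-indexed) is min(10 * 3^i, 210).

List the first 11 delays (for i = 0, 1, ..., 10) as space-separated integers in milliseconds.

Answer: 10 30 90 210 210 210 210 210 210 210 210

Derivation:
Computing each delay:
  i=0: min(10*3^0, 210) = 10
  i=1: min(10*3^1, 210) = 30
  i=2: min(10*3^2, 210) = 90
  i=3: min(10*3^3, 210) = 210
  i=4: min(10*3^4, 210) = 210
  i=5: min(10*3^5, 210) = 210
  i=6: min(10*3^6, 210) = 210
  i=7: min(10*3^7, 210) = 210
  i=8: min(10*3^8, 210) = 210
  i=9: min(10*3^9, 210) = 210
  i=10: min(10*3^10, 210) = 210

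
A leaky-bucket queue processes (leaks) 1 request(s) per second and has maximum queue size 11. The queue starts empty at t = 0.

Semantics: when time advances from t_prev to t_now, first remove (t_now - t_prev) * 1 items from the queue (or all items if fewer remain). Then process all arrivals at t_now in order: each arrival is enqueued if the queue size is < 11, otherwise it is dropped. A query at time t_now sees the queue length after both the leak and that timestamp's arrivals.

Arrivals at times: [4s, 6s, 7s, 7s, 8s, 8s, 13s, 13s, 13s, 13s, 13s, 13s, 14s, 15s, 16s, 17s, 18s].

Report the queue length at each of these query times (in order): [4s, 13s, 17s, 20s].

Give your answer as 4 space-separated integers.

Answer: 1 6 6 4

Derivation:
Queue lengths at query times:
  query t=4s: backlog = 1
  query t=13s: backlog = 6
  query t=17s: backlog = 6
  query t=20s: backlog = 4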